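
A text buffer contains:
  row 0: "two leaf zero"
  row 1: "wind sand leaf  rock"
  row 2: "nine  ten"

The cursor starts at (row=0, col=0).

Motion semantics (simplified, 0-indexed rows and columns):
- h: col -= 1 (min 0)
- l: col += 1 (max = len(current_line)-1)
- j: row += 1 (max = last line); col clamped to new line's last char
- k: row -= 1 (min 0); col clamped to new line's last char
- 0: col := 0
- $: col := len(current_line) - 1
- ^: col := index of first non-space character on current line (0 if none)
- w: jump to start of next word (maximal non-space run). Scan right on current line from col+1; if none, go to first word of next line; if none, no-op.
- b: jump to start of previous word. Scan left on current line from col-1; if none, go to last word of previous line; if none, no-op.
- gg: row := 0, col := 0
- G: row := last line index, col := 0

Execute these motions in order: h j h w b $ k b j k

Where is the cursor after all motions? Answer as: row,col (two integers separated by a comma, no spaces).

Answer: 0,9

Derivation:
After 1 (h): row=0 col=0 char='t'
After 2 (j): row=1 col=0 char='w'
After 3 (h): row=1 col=0 char='w'
After 4 (w): row=1 col=5 char='s'
After 5 (b): row=1 col=0 char='w'
After 6 ($): row=1 col=19 char='k'
After 7 (k): row=0 col=12 char='o'
After 8 (b): row=0 col=9 char='z'
After 9 (j): row=1 col=9 char='_'
After 10 (k): row=0 col=9 char='z'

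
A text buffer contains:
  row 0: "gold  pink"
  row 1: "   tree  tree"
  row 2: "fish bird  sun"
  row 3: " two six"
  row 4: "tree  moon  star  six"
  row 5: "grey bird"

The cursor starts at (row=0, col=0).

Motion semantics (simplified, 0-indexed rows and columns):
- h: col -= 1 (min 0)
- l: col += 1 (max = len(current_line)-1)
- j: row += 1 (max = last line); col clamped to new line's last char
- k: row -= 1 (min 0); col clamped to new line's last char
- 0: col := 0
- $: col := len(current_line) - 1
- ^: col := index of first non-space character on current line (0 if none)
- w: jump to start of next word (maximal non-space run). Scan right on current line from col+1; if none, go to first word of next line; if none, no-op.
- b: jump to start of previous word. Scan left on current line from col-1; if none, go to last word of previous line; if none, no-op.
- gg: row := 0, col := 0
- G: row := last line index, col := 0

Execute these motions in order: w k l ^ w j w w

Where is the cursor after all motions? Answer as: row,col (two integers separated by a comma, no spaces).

After 1 (w): row=0 col=6 char='p'
After 2 (k): row=0 col=6 char='p'
After 3 (l): row=0 col=7 char='i'
After 4 (^): row=0 col=0 char='g'
After 5 (w): row=0 col=6 char='p'
After 6 (j): row=1 col=6 char='e'
After 7 (w): row=1 col=9 char='t'
After 8 (w): row=2 col=0 char='f'

Answer: 2,0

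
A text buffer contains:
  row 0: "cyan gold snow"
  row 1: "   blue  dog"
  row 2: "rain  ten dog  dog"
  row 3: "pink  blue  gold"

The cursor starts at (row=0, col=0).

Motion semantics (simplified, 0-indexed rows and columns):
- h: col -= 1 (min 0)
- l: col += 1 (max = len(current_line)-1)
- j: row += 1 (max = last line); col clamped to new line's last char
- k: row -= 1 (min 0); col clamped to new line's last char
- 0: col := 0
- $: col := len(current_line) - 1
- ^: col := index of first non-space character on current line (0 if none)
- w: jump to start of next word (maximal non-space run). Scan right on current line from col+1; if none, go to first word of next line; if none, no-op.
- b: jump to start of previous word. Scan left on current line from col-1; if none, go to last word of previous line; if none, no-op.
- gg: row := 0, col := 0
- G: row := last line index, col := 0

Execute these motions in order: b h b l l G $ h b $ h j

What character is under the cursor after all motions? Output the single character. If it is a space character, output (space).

Answer: l

Derivation:
After 1 (b): row=0 col=0 char='c'
After 2 (h): row=0 col=0 char='c'
After 3 (b): row=0 col=0 char='c'
After 4 (l): row=0 col=1 char='y'
After 5 (l): row=0 col=2 char='a'
After 6 (G): row=3 col=0 char='p'
After 7 ($): row=3 col=15 char='d'
After 8 (h): row=3 col=14 char='l'
After 9 (b): row=3 col=12 char='g'
After 10 ($): row=3 col=15 char='d'
After 11 (h): row=3 col=14 char='l'
After 12 (j): row=3 col=14 char='l'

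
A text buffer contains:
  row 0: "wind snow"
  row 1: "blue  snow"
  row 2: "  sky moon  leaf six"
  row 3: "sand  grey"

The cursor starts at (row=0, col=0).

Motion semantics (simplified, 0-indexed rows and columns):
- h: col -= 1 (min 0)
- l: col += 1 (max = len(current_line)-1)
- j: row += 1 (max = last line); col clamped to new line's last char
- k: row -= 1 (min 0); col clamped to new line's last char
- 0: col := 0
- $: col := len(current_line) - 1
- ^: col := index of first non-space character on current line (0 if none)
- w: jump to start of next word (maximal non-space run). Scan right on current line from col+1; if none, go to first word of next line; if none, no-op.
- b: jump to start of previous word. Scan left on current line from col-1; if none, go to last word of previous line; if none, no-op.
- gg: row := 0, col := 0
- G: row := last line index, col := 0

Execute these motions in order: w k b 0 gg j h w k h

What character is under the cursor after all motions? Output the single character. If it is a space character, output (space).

Answer: s

Derivation:
After 1 (w): row=0 col=5 char='s'
After 2 (k): row=0 col=5 char='s'
After 3 (b): row=0 col=0 char='w'
After 4 (0): row=0 col=0 char='w'
After 5 (gg): row=0 col=0 char='w'
After 6 (j): row=1 col=0 char='b'
After 7 (h): row=1 col=0 char='b'
After 8 (w): row=1 col=6 char='s'
After 9 (k): row=0 col=6 char='n'
After 10 (h): row=0 col=5 char='s'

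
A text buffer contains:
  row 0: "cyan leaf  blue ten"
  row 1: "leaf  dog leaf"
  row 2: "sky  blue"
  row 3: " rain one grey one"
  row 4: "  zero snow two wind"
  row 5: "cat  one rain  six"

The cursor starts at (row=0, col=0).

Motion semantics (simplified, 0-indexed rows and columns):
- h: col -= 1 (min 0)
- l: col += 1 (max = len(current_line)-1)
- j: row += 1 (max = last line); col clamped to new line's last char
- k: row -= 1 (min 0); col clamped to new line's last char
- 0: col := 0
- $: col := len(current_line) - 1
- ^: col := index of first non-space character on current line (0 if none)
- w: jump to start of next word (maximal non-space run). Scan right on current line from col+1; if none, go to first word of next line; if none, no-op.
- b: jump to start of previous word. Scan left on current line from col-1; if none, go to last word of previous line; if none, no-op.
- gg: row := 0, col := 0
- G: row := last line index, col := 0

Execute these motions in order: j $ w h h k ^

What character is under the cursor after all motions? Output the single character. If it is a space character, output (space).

Answer: l

Derivation:
After 1 (j): row=1 col=0 char='l'
After 2 ($): row=1 col=13 char='f'
After 3 (w): row=2 col=0 char='s'
After 4 (h): row=2 col=0 char='s'
After 5 (h): row=2 col=0 char='s'
After 6 (k): row=1 col=0 char='l'
After 7 (^): row=1 col=0 char='l'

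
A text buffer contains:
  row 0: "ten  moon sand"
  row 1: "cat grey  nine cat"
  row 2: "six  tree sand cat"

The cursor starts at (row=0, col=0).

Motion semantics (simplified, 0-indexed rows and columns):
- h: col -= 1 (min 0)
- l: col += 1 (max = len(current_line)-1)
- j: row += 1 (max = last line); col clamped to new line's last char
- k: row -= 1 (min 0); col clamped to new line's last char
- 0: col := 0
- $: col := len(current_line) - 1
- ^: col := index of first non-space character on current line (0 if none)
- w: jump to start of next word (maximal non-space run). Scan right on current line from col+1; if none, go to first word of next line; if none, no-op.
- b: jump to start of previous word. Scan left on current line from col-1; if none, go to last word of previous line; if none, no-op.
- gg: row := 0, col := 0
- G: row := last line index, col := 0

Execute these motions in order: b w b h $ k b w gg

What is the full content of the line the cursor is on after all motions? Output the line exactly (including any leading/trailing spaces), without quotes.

Answer: ten  moon sand

Derivation:
After 1 (b): row=0 col=0 char='t'
After 2 (w): row=0 col=5 char='m'
After 3 (b): row=0 col=0 char='t'
After 4 (h): row=0 col=0 char='t'
After 5 ($): row=0 col=13 char='d'
After 6 (k): row=0 col=13 char='d'
After 7 (b): row=0 col=10 char='s'
After 8 (w): row=1 col=0 char='c'
After 9 (gg): row=0 col=0 char='t'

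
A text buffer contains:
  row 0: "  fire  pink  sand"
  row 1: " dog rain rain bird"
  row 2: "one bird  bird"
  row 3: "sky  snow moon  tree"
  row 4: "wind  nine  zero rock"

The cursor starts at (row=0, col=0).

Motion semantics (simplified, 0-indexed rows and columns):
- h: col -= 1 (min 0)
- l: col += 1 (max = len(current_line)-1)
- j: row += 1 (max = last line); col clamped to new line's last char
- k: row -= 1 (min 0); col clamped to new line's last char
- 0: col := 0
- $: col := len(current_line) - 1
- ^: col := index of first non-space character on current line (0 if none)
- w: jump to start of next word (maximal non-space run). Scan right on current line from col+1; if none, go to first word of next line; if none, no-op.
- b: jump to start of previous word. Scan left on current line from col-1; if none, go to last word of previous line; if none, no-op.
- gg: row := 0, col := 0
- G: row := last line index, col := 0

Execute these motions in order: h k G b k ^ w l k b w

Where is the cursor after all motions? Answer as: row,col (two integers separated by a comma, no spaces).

Answer: 1,5

Derivation:
After 1 (h): row=0 col=0 char='_'
After 2 (k): row=0 col=0 char='_'
After 3 (G): row=4 col=0 char='w'
After 4 (b): row=3 col=16 char='t'
After 5 (k): row=2 col=13 char='d'
After 6 (^): row=2 col=0 char='o'
After 7 (w): row=2 col=4 char='b'
After 8 (l): row=2 col=5 char='i'
After 9 (k): row=1 col=5 char='r'
After 10 (b): row=1 col=1 char='d'
After 11 (w): row=1 col=5 char='r'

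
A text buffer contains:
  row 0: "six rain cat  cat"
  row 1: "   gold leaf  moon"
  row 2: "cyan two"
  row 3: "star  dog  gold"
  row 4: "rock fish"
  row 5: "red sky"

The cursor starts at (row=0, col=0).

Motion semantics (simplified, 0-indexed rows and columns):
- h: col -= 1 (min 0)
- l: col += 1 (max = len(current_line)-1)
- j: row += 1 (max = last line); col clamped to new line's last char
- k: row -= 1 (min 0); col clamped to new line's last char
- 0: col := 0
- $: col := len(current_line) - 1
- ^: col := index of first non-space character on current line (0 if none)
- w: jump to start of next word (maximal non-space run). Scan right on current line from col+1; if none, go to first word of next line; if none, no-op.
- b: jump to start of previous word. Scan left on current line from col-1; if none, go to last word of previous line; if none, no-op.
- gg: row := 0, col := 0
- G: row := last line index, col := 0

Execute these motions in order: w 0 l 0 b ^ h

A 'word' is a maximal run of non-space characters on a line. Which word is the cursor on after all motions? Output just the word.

After 1 (w): row=0 col=4 char='r'
After 2 (0): row=0 col=0 char='s'
After 3 (l): row=0 col=1 char='i'
After 4 (0): row=0 col=0 char='s'
After 5 (b): row=0 col=0 char='s'
After 6 (^): row=0 col=0 char='s'
After 7 (h): row=0 col=0 char='s'

Answer: six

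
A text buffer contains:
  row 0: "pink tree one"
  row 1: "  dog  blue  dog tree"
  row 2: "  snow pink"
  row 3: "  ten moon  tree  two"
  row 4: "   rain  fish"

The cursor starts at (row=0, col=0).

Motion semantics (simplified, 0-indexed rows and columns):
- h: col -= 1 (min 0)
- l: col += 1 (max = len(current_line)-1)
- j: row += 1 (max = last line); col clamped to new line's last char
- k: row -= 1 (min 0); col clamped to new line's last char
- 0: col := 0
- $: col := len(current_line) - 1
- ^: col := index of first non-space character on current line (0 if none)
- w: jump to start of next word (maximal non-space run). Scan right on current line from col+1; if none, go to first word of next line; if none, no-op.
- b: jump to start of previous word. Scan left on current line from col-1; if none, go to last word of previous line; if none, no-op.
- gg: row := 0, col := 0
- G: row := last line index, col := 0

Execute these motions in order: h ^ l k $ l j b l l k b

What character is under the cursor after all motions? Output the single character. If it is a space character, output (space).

After 1 (h): row=0 col=0 char='p'
After 2 (^): row=0 col=0 char='p'
After 3 (l): row=0 col=1 char='i'
After 4 (k): row=0 col=1 char='i'
After 5 ($): row=0 col=12 char='e'
After 6 (l): row=0 col=12 char='e'
After 7 (j): row=1 col=12 char='_'
After 8 (b): row=1 col=7 char='b'
After 9 (l): row=1 col=8 char='l'
After 10 (l): row=1 col=9 char='u'
After 11 (k): row=0 col=9 char='_'
After 12 (b): row=0 col=5 char='t'

Answer: t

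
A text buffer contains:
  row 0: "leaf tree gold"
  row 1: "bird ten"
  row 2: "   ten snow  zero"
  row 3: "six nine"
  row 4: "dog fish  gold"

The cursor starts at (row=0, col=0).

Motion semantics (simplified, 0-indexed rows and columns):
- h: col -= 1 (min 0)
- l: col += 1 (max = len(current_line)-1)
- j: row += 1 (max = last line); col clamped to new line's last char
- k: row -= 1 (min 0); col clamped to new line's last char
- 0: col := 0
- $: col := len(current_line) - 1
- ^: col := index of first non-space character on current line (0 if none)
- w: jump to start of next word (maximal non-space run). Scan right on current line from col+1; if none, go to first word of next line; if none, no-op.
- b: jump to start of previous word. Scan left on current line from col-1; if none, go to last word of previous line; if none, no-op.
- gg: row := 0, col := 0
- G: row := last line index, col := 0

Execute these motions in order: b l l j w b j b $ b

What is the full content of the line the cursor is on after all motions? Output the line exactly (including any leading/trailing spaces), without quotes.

Answer: bird ten

Derivation:
After 1 (b): row=0 col=0 char='l'
After 2 (l): row=0 col=1 char='e'
After 3 (l): row=0 col=2 char='a'
After 4 (j): row=1 col=2 char='r'
After 5 (w): row=1 col=5 char='t'
After 6 (b): row=1 col=0 char='b'
After 7 (j): row=2 col=0 char='_'
After 8 (b): row=1 col=5 char='t'
After 9 ($): row=1 col=7 char='n'
After 10 (b): row=1 col=5 char='t'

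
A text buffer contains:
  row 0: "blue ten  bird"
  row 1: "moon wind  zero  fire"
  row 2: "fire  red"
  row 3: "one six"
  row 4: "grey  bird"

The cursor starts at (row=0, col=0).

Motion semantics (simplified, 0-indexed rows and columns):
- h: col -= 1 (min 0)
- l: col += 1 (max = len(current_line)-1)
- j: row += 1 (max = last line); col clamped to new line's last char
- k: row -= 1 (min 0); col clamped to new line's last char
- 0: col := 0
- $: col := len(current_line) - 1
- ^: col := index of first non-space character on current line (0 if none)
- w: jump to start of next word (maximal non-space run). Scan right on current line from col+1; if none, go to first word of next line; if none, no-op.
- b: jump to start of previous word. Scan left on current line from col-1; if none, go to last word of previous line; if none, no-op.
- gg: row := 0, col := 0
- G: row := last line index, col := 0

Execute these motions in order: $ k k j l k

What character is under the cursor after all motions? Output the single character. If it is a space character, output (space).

Answer: d

Derivation:
After 1 ($): row=0 col=13 char='d'
After 2 (k): row=0 col=13 char='d'
After 3 (k): row=0 col=13 char='d'
After 4 (j): row=1 col=13 char='r'
After 5 (l): row=1 col=14 char='o'
After 6 (k): row=0 col=13 char='d'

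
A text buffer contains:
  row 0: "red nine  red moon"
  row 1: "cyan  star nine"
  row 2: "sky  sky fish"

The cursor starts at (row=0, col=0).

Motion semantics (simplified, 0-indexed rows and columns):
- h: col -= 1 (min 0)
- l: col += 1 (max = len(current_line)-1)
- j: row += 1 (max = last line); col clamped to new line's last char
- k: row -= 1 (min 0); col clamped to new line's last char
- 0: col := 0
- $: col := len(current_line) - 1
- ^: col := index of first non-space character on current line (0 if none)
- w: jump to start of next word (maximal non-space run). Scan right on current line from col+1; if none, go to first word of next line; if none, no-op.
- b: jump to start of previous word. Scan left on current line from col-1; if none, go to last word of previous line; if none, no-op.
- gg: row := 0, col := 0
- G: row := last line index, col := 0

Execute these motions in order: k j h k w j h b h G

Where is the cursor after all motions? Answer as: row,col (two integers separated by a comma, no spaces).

After 1 (k): row=0 col=0 char='r'
After 2 (j): row=1 col=0 char='c'
After 3 (h): row=1 col=0 char='c'
After 4 (k): row=0 col=0 char='r'
After 5 (w): row=0 col=4 char='n'
After 6 (j): row=1 col=4 char='_'
After 7 (h): row=1 col=3 char='n'
After 8 (b): row=1 col=0 char='c'
After 9 (h): row=1 col=0 char='c'
After 10 (G): row=2 col=0 char='s'

Answer: 2,0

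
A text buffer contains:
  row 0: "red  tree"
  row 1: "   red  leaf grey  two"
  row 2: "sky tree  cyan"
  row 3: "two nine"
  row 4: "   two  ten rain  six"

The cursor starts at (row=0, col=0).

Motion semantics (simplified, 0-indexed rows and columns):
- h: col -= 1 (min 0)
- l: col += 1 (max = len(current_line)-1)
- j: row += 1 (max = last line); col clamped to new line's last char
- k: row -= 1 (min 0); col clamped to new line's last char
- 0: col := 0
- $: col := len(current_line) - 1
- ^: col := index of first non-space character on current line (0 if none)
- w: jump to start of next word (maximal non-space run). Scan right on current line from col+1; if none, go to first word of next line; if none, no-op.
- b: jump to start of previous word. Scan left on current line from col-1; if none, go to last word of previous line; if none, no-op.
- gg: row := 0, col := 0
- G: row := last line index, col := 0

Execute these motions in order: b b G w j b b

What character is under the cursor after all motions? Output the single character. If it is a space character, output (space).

After 1 (b): row=0 col=0 char='r'
After 2 (b): row=0 col=0 char='r'
After 3 (G): row=4 col=0 char='_'
After 4 (w): row=4 col=3 char='t'
After 5 (j): row=4 col=3 char='t'
After 6 (b): row=3 col=4 char='n'
After 7 (b): row=3 col=0 char='t'

Answer: t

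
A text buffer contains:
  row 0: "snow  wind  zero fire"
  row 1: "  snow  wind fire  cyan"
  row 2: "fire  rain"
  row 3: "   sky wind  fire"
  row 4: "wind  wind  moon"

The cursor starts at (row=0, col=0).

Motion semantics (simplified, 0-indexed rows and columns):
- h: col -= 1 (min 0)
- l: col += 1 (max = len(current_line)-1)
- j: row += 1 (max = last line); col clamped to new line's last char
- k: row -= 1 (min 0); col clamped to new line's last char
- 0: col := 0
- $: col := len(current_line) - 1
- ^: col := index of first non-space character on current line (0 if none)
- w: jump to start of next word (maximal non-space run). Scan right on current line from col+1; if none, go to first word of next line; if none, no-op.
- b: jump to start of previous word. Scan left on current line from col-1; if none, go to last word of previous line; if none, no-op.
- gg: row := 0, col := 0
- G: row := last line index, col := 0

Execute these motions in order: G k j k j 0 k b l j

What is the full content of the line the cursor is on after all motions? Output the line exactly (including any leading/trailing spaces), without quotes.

Answer:    sky wind  fire

Derivation:
After 1 (G): row=4 col=0 char='w'
After 2 (k): row=3 col=0 char='_'
After 3 (j): row=4 col=0 char='w'
After 4 (k): row=3 col=0 char='_'
After 5 (j): row=4 col=0 char='w'
After 6 (0): row=4 col=0 char='w'
After 7 (k): row=3 col=0 char='_'
After 8 (b): row=2 col=6 char='r'
After 9 (l): row=2 col=7 char='a'
After 10 (j): row=3 col=7 char='w'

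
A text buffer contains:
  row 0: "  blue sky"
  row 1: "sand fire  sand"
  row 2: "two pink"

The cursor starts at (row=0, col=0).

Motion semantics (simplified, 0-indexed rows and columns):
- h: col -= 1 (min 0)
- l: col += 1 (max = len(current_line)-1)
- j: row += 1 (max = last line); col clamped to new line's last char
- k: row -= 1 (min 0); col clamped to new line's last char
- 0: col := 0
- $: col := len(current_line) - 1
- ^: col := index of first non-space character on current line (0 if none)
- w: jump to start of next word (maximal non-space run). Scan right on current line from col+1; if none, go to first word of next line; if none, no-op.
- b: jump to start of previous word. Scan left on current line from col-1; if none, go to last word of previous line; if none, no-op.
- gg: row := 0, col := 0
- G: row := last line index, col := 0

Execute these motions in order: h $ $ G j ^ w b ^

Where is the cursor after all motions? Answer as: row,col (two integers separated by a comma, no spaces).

After 1 (h): row=0 col=0 char='_'
After 2 ($): row=0 col=9 char='y'
After 3 ($): row=0 col=9 char='y'
After 4 (G): row=2 col=0 char='t'
After 5 (j): row=2 col=0 char='t'
After 6 (^): row=2 col=0 char='t'
After 7 (w): row=2 col=4 char='p'
After 8 (b): row=2 col=0 char='t'
After 9 (^): row=2 col=0 char='t'

Answer: 2,0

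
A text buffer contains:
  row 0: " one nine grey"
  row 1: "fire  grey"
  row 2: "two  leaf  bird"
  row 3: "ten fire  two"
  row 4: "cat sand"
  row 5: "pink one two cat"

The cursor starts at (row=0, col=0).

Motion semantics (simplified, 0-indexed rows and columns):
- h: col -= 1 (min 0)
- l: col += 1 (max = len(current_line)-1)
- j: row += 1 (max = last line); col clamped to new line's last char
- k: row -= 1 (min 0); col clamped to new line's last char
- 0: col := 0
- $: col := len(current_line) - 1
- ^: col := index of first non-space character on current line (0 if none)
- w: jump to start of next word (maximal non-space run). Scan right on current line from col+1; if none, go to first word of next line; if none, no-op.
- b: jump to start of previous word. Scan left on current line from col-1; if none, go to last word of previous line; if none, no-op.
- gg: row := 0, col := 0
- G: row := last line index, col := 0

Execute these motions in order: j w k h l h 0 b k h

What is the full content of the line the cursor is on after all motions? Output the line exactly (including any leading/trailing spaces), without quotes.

Answer:  one nine grey

Derivation:
After 1 (j): row=1 col=0 char='f'
After 2 (w): row=1 col=6 char='g'
After 3 (k): row=0 col=6 char='i'
After 4 (h): row=0 col=5 char='n'
After 5 (l): row=0 col=6 char='i'
After 6 (h): row=0 col=5 char='n'
After 7 (0): row=0 col=0 char='_'
After 8 (b): row=0 col=0 char='_'
After 9 (k): row=0 col=0 char='_'
After 10 (h): row=0 col=0 char='_'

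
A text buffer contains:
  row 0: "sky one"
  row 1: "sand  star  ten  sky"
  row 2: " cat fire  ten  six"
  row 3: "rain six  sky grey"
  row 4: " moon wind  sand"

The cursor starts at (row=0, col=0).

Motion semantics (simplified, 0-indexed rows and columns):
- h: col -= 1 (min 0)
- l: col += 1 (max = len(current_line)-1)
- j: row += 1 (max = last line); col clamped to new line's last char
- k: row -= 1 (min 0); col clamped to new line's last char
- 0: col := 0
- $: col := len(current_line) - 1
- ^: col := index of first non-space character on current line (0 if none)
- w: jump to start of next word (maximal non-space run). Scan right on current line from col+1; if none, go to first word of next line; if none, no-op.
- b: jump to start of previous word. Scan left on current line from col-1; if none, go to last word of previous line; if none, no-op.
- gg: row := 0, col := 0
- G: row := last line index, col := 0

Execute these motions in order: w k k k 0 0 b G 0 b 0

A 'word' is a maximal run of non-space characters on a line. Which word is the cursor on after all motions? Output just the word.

Answer: rain

Derivation:
After 1 (w): row=0 col=4 char='o'
After 2 (k): row=0 col=4 char='o'
After 3 (k): row=0 col=4 char='o'
After 4 (k): row=0 col=4 char='o'
After 5 (0): row=0 col=0 char='s'
After 6 (0): row=0 col=0 char='s'
After 7 (b): row=0 col=0 char='s'
After 8 (G): row=4 col=0 char='_'
After 9 (0): row=4 col=0 char='_'
After 10 (b): row=3 col=14 char='g'
After 11 (0): row=3 col=0 char='r'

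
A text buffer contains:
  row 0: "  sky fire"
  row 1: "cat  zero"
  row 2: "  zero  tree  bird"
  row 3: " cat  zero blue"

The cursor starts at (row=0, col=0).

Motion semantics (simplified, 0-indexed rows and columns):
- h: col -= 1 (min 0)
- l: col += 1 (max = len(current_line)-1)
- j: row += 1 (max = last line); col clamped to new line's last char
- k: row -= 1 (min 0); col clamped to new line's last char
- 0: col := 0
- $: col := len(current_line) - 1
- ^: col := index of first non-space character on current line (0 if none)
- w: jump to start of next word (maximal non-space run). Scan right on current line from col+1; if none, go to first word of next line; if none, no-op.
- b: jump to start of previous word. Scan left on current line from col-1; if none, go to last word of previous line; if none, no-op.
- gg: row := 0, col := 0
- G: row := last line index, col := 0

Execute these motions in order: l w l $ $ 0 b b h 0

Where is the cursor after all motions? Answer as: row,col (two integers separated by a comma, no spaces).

Answer: 0,0

Derivation:
After 1 (l): row=0 col=1 char='_'
After 2 (w): row=0 col=2 char='s'
After 3 (l): row=0 col=3 char='k'
After 4 ($): row=0 col=9 char='e'
After 5 ($): row=0 col=9 char='e'
After 6 (0): row=0 col=0 char='_'
After 7 (b): row=0 col=0 char='_'
After 8 (b): row=0 col=0 char='_'
After 9 (h): row=0 col=0 char='_'
After 10 (0): row=0 col=0 char='_'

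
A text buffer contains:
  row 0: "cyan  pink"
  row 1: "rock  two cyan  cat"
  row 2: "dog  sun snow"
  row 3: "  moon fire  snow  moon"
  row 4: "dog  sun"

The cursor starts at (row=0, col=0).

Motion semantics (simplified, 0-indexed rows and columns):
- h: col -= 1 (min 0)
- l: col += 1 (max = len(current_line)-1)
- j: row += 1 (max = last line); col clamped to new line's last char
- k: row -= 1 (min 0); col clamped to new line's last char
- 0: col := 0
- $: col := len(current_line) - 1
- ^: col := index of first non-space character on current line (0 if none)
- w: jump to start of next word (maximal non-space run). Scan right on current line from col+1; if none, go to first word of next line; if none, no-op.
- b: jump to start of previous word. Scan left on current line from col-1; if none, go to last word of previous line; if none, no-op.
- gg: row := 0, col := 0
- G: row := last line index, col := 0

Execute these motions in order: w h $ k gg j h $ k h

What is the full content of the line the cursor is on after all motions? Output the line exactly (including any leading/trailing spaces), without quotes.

After 1 (w): row=0 col=6 char='p'
After 2 (h): row=0 col=5 char='_'
After 3 ($): row=0 col=9 char='k'
After 4 (k): row=0 col=9 char='k'
After 5 (gg): row=0 col=0 char='c'
After 6 (j): row=1 col=0 char='r'
After 7 (h): row=1 col=0 char='r'
After 8 ($): row=1 col=18 char='t'
After 9 (k): row=0 col=9 char='k'
After 10 (h): row=0 col=8 char='n'

Answer: cyan  pink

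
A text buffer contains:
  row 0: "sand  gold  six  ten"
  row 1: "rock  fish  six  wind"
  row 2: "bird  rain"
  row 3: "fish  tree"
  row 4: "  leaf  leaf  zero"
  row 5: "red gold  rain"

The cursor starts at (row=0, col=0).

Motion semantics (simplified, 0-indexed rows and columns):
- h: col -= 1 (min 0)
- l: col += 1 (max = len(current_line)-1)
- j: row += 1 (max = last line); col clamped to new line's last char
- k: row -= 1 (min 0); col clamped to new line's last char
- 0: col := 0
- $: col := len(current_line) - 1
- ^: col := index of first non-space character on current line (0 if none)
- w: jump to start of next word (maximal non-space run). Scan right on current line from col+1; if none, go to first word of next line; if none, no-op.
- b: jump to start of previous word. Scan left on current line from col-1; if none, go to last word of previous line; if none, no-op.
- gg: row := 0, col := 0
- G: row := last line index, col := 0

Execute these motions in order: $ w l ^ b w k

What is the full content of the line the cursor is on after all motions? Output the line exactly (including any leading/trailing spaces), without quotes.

Answer: sand  gold  six  ten

Derivation:
After 1 ($): row=0 col=19 char='n'
After 2 (w): row=1 col=0 char='r'
After 3 (l): row=1 col=1 char='o'
After 4 (^): row=1 col=0 char='r'
After 5 (b): row=0 col=17 char='t'
After 6 (w): row=1 col=0 char='r'
After 7 (k): row=0 col=0 char='s'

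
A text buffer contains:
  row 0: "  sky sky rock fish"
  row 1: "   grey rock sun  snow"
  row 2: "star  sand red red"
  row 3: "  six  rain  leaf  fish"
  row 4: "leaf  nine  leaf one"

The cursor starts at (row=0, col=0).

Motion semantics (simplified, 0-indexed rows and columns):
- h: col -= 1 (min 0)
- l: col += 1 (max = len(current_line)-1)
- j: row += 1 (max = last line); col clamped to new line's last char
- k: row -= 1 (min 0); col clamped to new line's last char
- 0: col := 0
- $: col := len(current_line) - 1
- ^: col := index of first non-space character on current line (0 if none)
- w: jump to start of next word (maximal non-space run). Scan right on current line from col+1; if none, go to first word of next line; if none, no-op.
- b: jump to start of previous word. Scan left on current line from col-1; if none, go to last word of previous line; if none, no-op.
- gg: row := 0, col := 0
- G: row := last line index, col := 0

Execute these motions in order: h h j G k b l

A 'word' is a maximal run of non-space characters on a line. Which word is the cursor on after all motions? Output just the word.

Answer: red

Derivation:
After 1 (h): row=0 col=0 char='_'
After 2 (h): row=0 col=0 char='_'
After 3 (j): row=1 col=0 char='_'
After 4 (G): row=4 col=0 char='l'
After 5 (k): row=3 col=0 char='_'
After 6 (b): row=2 col=15 char='r'
After 7 (l): row=2 col=16 char='e'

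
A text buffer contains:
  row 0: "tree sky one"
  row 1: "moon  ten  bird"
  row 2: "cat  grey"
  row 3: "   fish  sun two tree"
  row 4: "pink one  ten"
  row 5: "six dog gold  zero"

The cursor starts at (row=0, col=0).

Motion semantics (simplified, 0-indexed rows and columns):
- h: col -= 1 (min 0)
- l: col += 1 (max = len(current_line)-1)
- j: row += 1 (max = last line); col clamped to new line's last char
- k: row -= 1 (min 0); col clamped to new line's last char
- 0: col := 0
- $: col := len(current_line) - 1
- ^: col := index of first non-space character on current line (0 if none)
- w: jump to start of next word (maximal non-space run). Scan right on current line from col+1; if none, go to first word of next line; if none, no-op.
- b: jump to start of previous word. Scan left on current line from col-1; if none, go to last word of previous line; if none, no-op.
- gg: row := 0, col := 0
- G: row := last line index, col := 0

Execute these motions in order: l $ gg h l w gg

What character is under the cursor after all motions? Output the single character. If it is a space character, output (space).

After 1 (l): row=0 col=1 char='r'
After 2 ($): row=0 col=11 char='e'
After 3 (gg): row=0 col=0 char='t'
After 4 (h): row=0 col=0 char='t'
After 5 (l): row=0 col=1 char='r'
After 6 (w): row=0 col=5 char='s'
After 7 (gg): row=0 col=0 char='t'

Answer: t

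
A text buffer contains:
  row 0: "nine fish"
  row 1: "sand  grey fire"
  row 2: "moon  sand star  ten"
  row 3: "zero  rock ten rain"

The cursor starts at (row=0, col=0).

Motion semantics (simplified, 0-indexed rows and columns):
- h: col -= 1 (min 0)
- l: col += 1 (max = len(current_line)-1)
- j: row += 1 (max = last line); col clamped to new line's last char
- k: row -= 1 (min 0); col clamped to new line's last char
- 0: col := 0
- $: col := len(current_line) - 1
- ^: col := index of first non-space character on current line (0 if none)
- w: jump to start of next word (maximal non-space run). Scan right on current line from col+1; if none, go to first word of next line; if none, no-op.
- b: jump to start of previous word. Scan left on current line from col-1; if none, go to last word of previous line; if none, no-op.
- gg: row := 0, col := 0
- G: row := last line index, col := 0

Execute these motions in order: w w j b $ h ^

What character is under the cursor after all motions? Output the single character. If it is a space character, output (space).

Answer: s

Derivation:
After 1 (w): row=0 col=5 char='f'
After 2 (w): row=1 col=0 char='s'
After 3 (j): row=2 col=0 char='m'
After 4 (b): row=1 col=11 char='f'
After 5 ($): row=1 col=14 char='e'
After 6 (h): row=1 col=13 char='r'
After 7 (^): row=1 col=0 char='s'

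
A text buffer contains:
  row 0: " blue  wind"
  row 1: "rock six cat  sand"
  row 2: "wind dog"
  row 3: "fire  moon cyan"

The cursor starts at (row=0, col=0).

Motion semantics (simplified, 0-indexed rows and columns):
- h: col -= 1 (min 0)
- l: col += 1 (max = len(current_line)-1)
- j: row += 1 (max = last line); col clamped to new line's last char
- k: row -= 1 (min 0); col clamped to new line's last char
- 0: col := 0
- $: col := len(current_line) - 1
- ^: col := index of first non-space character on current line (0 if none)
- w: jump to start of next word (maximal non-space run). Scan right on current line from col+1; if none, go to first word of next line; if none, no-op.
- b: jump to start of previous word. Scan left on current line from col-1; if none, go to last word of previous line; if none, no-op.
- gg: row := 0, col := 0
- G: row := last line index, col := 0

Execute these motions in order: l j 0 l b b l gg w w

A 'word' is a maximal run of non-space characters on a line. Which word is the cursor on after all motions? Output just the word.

After 1 (l): row=0 col=1 char='b'
After 2 (j): row=1 col=1 char='o'
After 3 (0): row=1 col=0 char='r'
After 4 (l): row=1 col=1 char='o'
After 5 (b): row=1 col=0 char='r'
After 6 (b): row=0 col=7 char='w'
After 7 (l): row=0 col=8 char='i'
After 8 (gg): row=0 col=0 char='_'
After 9 (w): row=0 col=1 char='b'
After 10 (w): row=0 col=7 char='w'

Answer: wind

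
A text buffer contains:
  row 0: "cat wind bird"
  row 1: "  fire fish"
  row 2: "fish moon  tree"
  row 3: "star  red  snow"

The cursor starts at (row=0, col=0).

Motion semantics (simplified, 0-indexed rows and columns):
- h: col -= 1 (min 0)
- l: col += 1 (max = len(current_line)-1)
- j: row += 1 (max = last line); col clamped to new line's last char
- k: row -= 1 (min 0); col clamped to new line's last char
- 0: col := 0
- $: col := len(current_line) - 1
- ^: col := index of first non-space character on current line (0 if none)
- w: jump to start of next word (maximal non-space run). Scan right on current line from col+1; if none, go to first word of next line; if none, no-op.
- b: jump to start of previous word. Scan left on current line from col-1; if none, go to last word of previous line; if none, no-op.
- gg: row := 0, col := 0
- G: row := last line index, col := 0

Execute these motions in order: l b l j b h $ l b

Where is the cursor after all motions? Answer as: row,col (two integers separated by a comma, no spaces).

After 1 (l): row=0 col=1 char='a'
After 2 (b): row=0 col=0 char='c'
After 3 (l): row=0 col=1 char='a'
After 4 (j): row=1 col=1 char='_'
After 5 (b): row=0 col=9 char='b'
After 6 (h): row=0 col=8 char='_'
After 7 ($): row=0 col=12 char='d'
After 8 (l): row=0 col=12 char='d'
After 9 (b): row=0 col=9 char='b'

Answer: 0,9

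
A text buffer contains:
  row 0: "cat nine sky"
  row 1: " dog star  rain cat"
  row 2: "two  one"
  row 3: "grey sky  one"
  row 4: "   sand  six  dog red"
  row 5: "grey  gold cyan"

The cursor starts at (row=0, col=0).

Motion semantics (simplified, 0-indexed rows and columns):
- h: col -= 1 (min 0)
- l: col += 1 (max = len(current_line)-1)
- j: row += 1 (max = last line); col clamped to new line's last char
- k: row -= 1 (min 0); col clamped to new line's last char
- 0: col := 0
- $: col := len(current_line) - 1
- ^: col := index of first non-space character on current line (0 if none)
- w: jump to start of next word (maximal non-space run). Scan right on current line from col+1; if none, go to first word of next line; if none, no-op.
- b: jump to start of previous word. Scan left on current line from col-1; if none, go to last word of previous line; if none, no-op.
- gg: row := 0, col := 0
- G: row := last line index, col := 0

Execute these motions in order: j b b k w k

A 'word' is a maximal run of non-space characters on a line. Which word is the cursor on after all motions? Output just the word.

Answer: sky

Derivation:
After 1 (j): row=1 col=0 char='_'
After 2 (b): row=0 col=9 char='s'
After 3 (b): row=0 col=4 char='n'
After 4 (k): row=0 col=4 char='n'
After 5 (w): row=0 col=9 char='s'
After 6 (k): row=0 col=9 char='s'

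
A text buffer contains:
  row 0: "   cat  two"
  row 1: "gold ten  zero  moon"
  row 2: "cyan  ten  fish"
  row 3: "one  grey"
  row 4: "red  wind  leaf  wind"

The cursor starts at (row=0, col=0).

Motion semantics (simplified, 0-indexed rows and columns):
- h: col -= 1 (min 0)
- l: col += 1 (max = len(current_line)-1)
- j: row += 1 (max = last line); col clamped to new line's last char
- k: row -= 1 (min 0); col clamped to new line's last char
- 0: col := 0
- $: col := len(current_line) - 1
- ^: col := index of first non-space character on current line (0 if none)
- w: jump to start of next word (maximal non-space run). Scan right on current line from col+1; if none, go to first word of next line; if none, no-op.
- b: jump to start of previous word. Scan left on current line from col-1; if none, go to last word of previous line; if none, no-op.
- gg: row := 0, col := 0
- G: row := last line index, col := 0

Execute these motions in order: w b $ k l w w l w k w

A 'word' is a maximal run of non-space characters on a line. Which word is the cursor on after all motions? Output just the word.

After 1 (w): row=0 col=3 char='c'
After 2 (b): row=0 col=3 char='c'
After 3 ($): row=0 col=10 char='o'
After 4 (k): row=0 col=10 char='o'
After 5 (l): row=0 col=10 char='o'
After 6 (w): row=1 col=0 char='g'
After 7 (w): row=1 col=5 char='t'
After 8 (l): row=1 col=6 char='e'
After 9 (w): row=1 col=10 char='z'
After 10 (k): row=0 col=10 char='o'
After 11 (w): row=1 col=0 char='g'

Answer: gold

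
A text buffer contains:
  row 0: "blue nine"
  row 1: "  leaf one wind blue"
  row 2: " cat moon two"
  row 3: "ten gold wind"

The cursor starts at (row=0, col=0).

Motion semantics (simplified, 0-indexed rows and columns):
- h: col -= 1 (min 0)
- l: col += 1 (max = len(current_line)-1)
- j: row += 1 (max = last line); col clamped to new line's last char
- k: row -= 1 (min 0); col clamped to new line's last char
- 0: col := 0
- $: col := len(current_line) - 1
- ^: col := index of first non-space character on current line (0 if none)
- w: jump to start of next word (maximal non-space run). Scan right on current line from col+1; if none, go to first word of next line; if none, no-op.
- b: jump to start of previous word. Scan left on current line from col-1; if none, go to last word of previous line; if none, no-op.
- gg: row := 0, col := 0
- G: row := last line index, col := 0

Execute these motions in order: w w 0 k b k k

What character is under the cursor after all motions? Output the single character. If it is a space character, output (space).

After 1 (w): row=0 col=5 char='n'
After 2 (w): row=1 col=2 char='l'
After 3 (0): row=1 col=0 char='_'
After 4 (k): row=0 col=0 char='b'
After 5 (b): row=0 col=0 char='b'
After 6 (k): row=0 col=0 char='b'
After 7 (k): row=0 col=0 char='b'

Answer: b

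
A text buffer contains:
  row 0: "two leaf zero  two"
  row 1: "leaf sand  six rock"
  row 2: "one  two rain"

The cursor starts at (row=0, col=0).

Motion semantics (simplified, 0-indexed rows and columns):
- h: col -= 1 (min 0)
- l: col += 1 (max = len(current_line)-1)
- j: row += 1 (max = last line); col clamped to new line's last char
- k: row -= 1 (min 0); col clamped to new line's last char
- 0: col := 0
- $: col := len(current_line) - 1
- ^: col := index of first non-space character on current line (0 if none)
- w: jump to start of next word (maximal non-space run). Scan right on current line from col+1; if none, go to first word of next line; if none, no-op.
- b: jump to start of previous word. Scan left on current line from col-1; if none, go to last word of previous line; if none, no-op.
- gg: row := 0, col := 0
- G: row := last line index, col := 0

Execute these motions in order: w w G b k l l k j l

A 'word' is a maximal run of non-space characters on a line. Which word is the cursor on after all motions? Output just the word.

Answer: rock

Derivation:
After 1 (w): row=0 col=4 char='l'
After 2 (w): row=0 col=9 char='z'
After 3 (G): row=2 col=0 char='o'
After 4 (b): row=1 col=15 char='r'
After 5 (k): row=0 col=15 char='t'
After 6 (l): row=0 col=16 char='w'
After 7 (l): row=0 col=17 char='o'
After 8 (k): row=0 col=17 char='o'
After 9 (j): row=1 col=17 char='c'
After 10 (l): row=1 col=18 char='k'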